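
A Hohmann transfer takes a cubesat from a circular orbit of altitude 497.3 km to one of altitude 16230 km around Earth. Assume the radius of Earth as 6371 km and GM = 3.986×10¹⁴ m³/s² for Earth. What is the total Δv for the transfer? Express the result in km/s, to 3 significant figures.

Δv_total ≈ 3.15 km/s

r₁ = 6371 + 497.3 = 6868.3 km = 6.8683×10⁶ m.
r₂ = 6371 + 16230 = 22601 km = 2.2601×10⁷ m.
Transfer ellipse a_t = (r₁ + r₂)/2 = 1.473×10⁷ m.
At r₁: circular v_c1 = √(μ/r₁) = 7618 m/s; transfer-perigee v_p = √[μ(2/r₁ − 1/a_t)] = 9435 m/s.
Δv₁ = v_p − v_c1 = 1817 m/s.
At r₂: circular v_c2 = √(μ/r₂) = 4200 m/s; transfer-apogee v_a = √[μ(2/r₂ − 1/a_t)] = 2867 m/s.
Δv₂ = v_c2 − v_a = 1332 m/s.
Total Δv = Δv₁ + Δv₂ = 3149 m/s = 3.149 km/s.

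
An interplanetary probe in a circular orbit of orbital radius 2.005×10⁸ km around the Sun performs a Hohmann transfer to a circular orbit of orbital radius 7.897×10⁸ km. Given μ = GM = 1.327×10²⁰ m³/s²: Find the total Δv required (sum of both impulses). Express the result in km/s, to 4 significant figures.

r₁ = 2.005×10⁸ km = 2.005×10¹¹ m.
r₂ = 7.897×10⁸ km = 7.897×10¹¹ m.
Transfer ellipse a_t = (r₁ + r₂)/2 = 4.951×10¹¹ m.
At r₁: circular v_c1 = √(μ/r₁) = 25730 m/s; transfer-perihelion v_p = √[μ(2/r₁ − 1/a_t)] = 32490 m/s.
Δv₁ = v_p − v_c1 = 6765 m/s.
At r₂: circular v_c2 = √(μ/r₂) = 12960 m/s; transfer-aphelion v_a = √[μ(2/r₂ − 1/a_t)] = 8249 m/s.
Δv₂ = v_c2 − v_a = 4714 m/s.
Total Δv = Δv₁ + Δv₂ = 11480 m/s = 11.48 km/s.

Δv_total ≈ 11.48 km/s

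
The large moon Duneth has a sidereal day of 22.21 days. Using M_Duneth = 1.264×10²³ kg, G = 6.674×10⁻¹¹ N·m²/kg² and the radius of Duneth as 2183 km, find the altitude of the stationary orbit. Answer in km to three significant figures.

h_sync ≈ 90100 km

μ = GM = 6.674×10⁻¹¹ × 1.264×10²³ = 8.436×10¹² m³/s².
T = 22.21 days = 1.919×10⁶ s.
A synchronous orbit has period T, so by Kepler's third law a = (μT²/4π²)^(1/3).
μT²/4π² = 8.436×10¹² × (1.919×10⁶)² / 39.48 = 7.869×10²³ m³.
a = 9.232×10⁷ m = 92321 km.
Altitude h = a − R = 92321 − 2183 = 90138 km.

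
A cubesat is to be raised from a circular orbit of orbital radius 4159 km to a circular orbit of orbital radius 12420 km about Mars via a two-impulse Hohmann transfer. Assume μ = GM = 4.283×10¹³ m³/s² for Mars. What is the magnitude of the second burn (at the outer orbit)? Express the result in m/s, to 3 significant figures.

r₁ = 4159 km = 4.159×10⁶ m.
r₂ = 12420 km = 1.242×10⁷ m.
Transfer ellipse a_t = (r₁ + r₂)/2 = 8.290×10⁶ m.
At r₁: circular v_c1 = √(μ/r₁) = 3209 m/s; transfer-periapsis v_p = √[μ(2/r₁ − 1/a_t)] = 3928 m/s.
At r₂: circular v_c2 = √(μ/r₂) = 1857 m/s; transfer-apoapsis v_a = √[μ(2/r₂ − 1/a_t)] = 1315 m/s.
Δv₂ = v_c2 − v_a = 541.6 m/s.

Δv ≈ 542 m/s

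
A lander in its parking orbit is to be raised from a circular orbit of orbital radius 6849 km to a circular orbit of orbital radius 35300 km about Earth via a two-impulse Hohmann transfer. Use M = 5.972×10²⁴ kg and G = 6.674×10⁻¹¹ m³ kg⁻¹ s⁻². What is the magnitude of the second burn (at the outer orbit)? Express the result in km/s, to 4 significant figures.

Δv ≈ 1.445 km/s

μ = GM = 6.674×10⁻¹¹ × 5.972×10²⁴ = 3.986×10¹⁴ m³/s².
r₁ = 6849 km = 6.849×10⁶ m.
r₂ = 35300 km = 3.530×10⁷ m.
Transfer ellipse a_t = (r₁ + r₂)/2 = 2.107×10⁷ m.
At r₁: circular v_c1 = √(μ/r₁) = 7629 m/s; transfer-perigee v_p = √[μ(2/r₁ − 1/a_t)] = 9873 m/s.
At r₂: circular v_c2 = √(μ/r₂) = 3360 m/s; transfer-apogee v_a = √[μ(2/r₂ − 1/a_t)] = 1916 m/s.
Δv₂ = v_c2 − v_a = 1445 m/s.
= 1.445 km/s.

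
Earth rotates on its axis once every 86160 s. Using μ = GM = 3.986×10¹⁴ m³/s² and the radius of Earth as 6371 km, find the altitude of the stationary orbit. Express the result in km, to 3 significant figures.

A synchronous orbit has period T, so by Kepler's third law a = (μT²/4π²)^(1/3).
μT²/4π² = 3.986×10¹⁴ × (8.616×10⁴)² / 39.48 = 7.495×10²² m³.
a = 4.216×10⁷ m = 42163 km.
Altitude h = a − R = 42163 − 6371 = 35792 km.

h_sync ≈ 35800 km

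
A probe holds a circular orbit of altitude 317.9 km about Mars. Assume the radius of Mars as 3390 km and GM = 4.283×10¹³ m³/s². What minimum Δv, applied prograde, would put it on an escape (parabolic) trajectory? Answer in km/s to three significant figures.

Δv ≈ 1.41 km/s

r = 3390 + 317.9 = 3707.9 km = 3.7079×10⁶ m.
Circular speed v_c = √(μ/r) = 3399 m/s.
Escape speed v_esc = √(2μ/r) = √2 × v_c = 4806 m/s.
Δv = v_esc − v_c = 1408 m/s = 1.408 km/s.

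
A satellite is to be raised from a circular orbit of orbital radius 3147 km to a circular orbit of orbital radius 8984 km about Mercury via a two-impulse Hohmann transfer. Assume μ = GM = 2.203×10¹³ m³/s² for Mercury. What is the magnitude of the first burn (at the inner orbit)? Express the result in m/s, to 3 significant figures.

Δv ≈ 574 m/s

r₁ = 3147 km = 3.147×10⁶ m.
r₂ = 8984 km = 8.984×10⁶ m.
Transfer ellipse a_t = (r₁ + r₂)/2 = 6.066×10⁶ m.
At r₁: circular v_c1 = √(μ/r₁) = 2646 m/s; transfer-periherm v_p = √[μ(2/r₁ − 1/a_t)] = 3220 m/s.
Δv₁ = v_p − v_c1 = 574.2 m/s.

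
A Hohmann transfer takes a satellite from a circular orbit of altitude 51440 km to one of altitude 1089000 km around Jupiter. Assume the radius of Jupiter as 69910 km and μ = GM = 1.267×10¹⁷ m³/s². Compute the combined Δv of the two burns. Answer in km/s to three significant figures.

Δv_total ≈ 17.1 km/s

r₁ = 69910 + 51440 = 121350 km = 1.2135×10⁸ m.
r₂ = 69910 + 1089000 = 1158900 km = 1.1589×10⁹ m.
Transfer ellipse a_t = (r₁ + r₂)/2 = 6.401×10⁸ m.
At r₁: circular v_c1 = √(μ/r₁) = 32310 m/s; transfer-perijove v_p = √[μ(2/r₁ − 1/a_t)] = 43480 m/s.
Δv₁ = v_p − v_c1 = 11160 m/s.
At r₂: circular v_c2 = √(μ/r₂) = 10460 m/s; transfer-apojove v_a = √[μ(2/r₂ − 1/a_t)] = 4552 m/s.
Δv₂ = v_c2 − v_a = 5903 m/s.
Total Δv = Δv₁ + Δv₂ = 17070 m/s = 17.07 km/s.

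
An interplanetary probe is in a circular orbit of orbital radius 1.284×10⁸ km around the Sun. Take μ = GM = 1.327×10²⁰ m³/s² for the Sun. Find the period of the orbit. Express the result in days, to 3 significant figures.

r = 1.284×10⁸ km = 1.284×10¹¹ m.
Kepler's third law: T = 2π√(r³/μ) = 2π√((1.284×10¹¹)³ / 1.327×10²⁰).
r³/μ = 1.595×10¹³ s², so T = 2π × 3.994×10⁶ = 2.510×10⁷ s.
Converting: 2.510×10⁷ s ÷ 86400 = 290.5 days.

T ≈ 290 days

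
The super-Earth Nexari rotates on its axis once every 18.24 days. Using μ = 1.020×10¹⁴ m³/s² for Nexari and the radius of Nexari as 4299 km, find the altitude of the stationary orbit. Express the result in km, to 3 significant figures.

T = 18.24 days = 1.576×10⁶ s.
A synchronous orbit has period T, so by Kepler's third law a = (μT²/4π²)^(1/3).
μT²/4π² = 1.020×10¹⁴ × (1.576×10⁶)² / 39.48 = 6.417×10²⁴ m³.
a = 1.858×10⁸ m = 1.8583×10⁵ km.
Altitude h = a − R = 1.8583×10⁵ − 4299 = 1.8153×10⁵ km.

h_sync ≈ 1.82×10⁵ km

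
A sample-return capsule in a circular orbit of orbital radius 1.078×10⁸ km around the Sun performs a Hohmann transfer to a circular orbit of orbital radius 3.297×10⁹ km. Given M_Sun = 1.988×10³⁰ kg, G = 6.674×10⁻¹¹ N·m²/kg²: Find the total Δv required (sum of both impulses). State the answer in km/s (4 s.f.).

Δv_total ≈ 18.49 km/s

μ = GM = 6.674×10⁻¹¹ × 1.988×10³⁰ = 1.327×10²⁰ m³/s².
r₁ = 1.078×10⁸ km = 1.078×10¹¹ m.
r₂ = 3.297×10⁹ km = 3.297×10¹² m.
Transfer ellipse a_t = (r₁ + r₂)/2 = 1.702×10¹² m.
At r₁: circular v_c1 = √(μ/r₁) = 35080 m/s; transfer-perihelion v_p = √[μ(2/r₁ − 1/a_t)] = 48820 m/s.
Δv₁ = v_p − v_c1 = 13740 m/s.
At r₂: circular v_c2 = √(μ/r₂) = 6344 m/s; transfer-aphelion v_a = √[μ(2/r₂ − 1/a_t)] = 1596 m/s.
Δv₂ = v_c2 − v_a = 4747 m/s.
Total Δv = Δv₁ + Δv₂ = 18490 m/s = 18.49 km/s.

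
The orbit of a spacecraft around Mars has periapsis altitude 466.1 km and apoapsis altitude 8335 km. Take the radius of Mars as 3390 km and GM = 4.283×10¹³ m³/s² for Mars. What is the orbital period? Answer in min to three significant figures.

r_p = 3390 + 466.1 = 3856.1 km = 3.8561×10⁶ m.
r_a = 3390 + 8335 = 11725 km = 1.1725×10⁷ m.
Semi-major axis a = (r_p + r_a)/2 = (3856.1 + 11725)/2 = 7790.6 km = 7.791×10⁶ m.
By Kepler's third law T = 2π√(a³/μ) = 2π × 3.323×10³ = 2.088×10⁴ s.
= 347.9 min.

T ≈ 348 min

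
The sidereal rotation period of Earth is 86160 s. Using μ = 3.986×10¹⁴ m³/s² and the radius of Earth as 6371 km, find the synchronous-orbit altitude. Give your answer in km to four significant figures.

h_sync ≈ 35790 km

A synchronous orbit has period T, so by Kepler's third law a = (μT²/4π²)^(1/3).
μT²/4π² = 3.986×10¹⁴ × (8.616×10⁴)² / 39.48 = 7.495×10²² m³.
a = 4.216×10⁷ m = 42163 km.
Altitude h = a − R = 42163 − 6371 = 35792 km.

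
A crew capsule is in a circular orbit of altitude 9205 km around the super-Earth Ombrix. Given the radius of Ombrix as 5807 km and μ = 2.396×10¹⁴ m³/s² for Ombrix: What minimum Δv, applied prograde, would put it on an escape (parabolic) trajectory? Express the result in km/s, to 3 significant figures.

Δv ≈ 1.65 km/s

r = 5807 + 9205 = 15012 km = 1.5012×10⁷ m.
Circular speed v_c = √(μ/r) = 3995 m/s.
Escape speed v_esc = √(2μ/r) = √2 × v_c = 5650 m/s.
Δv = v_esc − v_c = 1655 m/s = 1.655 km/s.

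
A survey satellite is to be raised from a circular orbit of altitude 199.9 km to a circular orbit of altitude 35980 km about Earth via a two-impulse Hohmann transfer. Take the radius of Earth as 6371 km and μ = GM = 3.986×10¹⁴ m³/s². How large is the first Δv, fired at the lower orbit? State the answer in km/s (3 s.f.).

r₁ = 6371 + 199.9 = 6570.9 km = 6.5709×10⁶ m.
r₂ = 6371 + 35980 = 42351 km = 4.2351×10⁷ m.
Transfer ellipse a_t = (r₁ + r₂)/2 = 2.446×10⁷ m.
At r₁: circular v_c1 = √(μ/r₁) = 7789 m/s; transfer-perigee v_p = √[μ(2/r₁ − 1/a_t)] = 10250 m/s.
Δv₁ = v_p − v_c1 = 2460 m/s.
= 2.460 km/s.

Δv ≈ 2.46 km/s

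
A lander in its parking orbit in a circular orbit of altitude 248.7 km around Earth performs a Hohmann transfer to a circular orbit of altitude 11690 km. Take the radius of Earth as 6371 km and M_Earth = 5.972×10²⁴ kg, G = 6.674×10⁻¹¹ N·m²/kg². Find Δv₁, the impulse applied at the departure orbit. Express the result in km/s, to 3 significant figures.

Δv ≈ 1.63 km/s

μ = GM = 6.674×10⁻¹¹ × 5.972×10²⁴ = 3.986×10¹⁴ m³/s².
r₁ = 6371 + 248.7 = 6619.7 km = 6.6197×10⁶ m.
r₂ = 6371 + 11690 = 18061 km = 1.8061×10⁷ m.
Transfer ellipse a_t = (r₁ + r₂)/2 = 1.234×10⁷ m.
At r₁: circular v_c1 = √(μ/r₁) = 7760 m/s; transfer-perigee v_p = √[μ(2/r₁ − 1/a_t)] = 9387 m/s.
Δv₁ = v_p − v_c1 = 1628 m/s.
= 1.628 km/s.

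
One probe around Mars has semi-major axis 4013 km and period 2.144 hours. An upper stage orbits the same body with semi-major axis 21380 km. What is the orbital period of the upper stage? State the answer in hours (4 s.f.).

T₂ ≈ 26.37 hours

Kepler's third law: T² ∝ a³, so T₂ = T₁ (a₂/a₁)^(3/2).
a₂/a₁ = 5.328, (a₂/a₁)^(3/2) = 12.30.
T₂ = 2.144 × 12.30 = 26.37 hours.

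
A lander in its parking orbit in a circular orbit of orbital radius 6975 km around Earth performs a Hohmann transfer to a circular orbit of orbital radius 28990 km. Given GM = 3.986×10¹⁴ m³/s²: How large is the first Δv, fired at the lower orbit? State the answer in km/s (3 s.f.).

r₁ = 6975 km = 6.975×10⁶ m.
r₂ = 28990 km = 2.899×10⁷ m.
Transfer ellipse a_t = (r₁ + r₂)/2 = 1.798×10⁷ m.
At r₁: circular v_c1 = √(μ/r₁) = 7560 m/s; transfer-perigee v_p = √[μ(2/r₁ − 1/a_t)] = 9598 m/s.
Δv₁ = v_p − v_c1 = 2039 m/s.
= 2.039 km/s.

Δv ≈ 2.04 km/s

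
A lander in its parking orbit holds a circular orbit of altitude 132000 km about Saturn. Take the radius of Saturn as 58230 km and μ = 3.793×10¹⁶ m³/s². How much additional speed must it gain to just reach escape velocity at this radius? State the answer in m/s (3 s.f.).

r = 58230 + 132000 = 190230 km = 1.9023×10⁸ m.
Circular speed v_c = √(μ/r) = 14120 m/s.
Escape speed v_esc = √(2μ/r) = √2 × v_c = 19970 m/s.
Δv = v_esc − v_c = 5849 m/s.

Δv ≈ 5850 m/s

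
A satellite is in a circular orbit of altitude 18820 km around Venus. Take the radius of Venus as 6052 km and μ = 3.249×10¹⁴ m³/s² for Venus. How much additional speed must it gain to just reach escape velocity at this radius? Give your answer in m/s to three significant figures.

Δv ≈ 1500 m/s

r = 6052 + 18820 = 24872 km = 2.4872×10⁷ m.
Circular speed v_c = √(μ/r) = 3614 m/s.
Escape speed v_esc = √(2μ/r) = √2 × v_c = 5111 m/s.
Δv = v_esc − v_c = 1497 m/s.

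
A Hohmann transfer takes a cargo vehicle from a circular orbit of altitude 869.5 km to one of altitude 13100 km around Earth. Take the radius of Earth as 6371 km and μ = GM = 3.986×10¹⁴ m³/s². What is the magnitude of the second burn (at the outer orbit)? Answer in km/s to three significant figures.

r₁ = 6371 + 869.5 = 7240.5 km = 7.2405×10⁶ m.
r₂ = 6371 + 13100 = 19471 km = 1.9471×10⁷ m.
Transfer ellipse a_t = (r₁ + r₂)/2 = 1.336×10⁷ m.
At r₁: circular v_c1 = √(μ/r₁) = 7420 m/s; transfer-perigee v_p = √[μ(2/r₁ − 1/a_t)] = 8959 m/s.
At r₂: circular v_c2 = √(μ/r₂) = 4525 m/s; transfer-apogee v_a = √[μ(2/r₂ − 1/a_t)] = 3331 m/s.
Δv₂ = v_c2 − v_a = 1193 m/s.
= 1.193 km/s.

Δv ≈ 1.19 km/s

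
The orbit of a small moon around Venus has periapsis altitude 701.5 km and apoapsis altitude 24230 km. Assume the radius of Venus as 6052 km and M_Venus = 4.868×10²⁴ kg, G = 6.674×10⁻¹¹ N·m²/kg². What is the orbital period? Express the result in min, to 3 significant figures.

μ = GM = 6.674×10⁻¹¹ × 4.868×10²⁴ = 3.249×10¹⁴ m³/s².
r_p = 6052 + 701.5 = 6753.5 km = 6.7535×10⁶ m.
r_a = 6052 + 24230 = 30282 km = 3.0282×10⁷ m.
Semi-major axis a = (r_p + r_a)/2 = (6753.5 + 30282)/2 = 18518 km = 1.852×10⁷ m.
By Kepler's third law T = 2π√(a³/μ) = 2π × 4.421×10³ = 2.778×10⁴ s.
= 463.0 min.

T ≈ 463 min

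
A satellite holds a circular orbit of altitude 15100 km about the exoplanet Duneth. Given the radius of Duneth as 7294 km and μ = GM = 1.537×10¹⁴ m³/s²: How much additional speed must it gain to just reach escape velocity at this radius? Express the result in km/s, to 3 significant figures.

r = 7294 + 15100 = 22394 km = 2.2394×10⁷ m.
Circular speed v_c = √(μ/r) = 2620 m/s.
Escape speed v_esc = √(2μ/r) = √2 × v_c = 3705 m/s.
Δv = v_esc − v_c = 1085 m/s = 1.085 km/s.

Δv ≈ 1.09 km/s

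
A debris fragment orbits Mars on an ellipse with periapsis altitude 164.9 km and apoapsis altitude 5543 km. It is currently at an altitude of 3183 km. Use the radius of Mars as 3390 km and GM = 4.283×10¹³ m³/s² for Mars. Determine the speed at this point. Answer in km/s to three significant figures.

r_p = 3390 + 164.9 = 3554.9 km = 3.5549×10⁶ m.
r_a = 3390 + 5543 = 8933.0 km = 8.9330×10⁶ m.
r = 3390 + 3183 = 6573.0 km = 6.573×10⁶ m.
Semi-major axis a = (r_p + r_a)/2 = 6243.9 km = 6.244×10⁶ m.
Vis-viva: v² = μ(2/r − 1/a) = 4.283×10¹³ × (3.043×10⁻⁷ − 1.602×10⁻⁷) = 6.173×10⁶ m²/s².
v = 2484 m/s = 2.484 km/s.

v ≈ 2.48 km/s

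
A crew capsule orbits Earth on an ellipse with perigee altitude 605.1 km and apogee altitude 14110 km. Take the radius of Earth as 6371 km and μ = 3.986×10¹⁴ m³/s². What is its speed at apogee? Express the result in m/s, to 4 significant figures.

v ≈ 3145 m/s

r_p = 6371 + 605.1 = 6976.1 km = 6.9761×10⁶ m.
r_a = 6371 + 14110 = 20481 km = 2.0481×10⁷ m.
Semi-major axis a = (r_p + r_a)/2 = 13729 km = 1.373×10⁷ m.
Vis-viva: v² = μ(2/r − 1/a) = 3.986×10¹⁴ × (9.765×10⁻⁸ − 7.284×10⁻⁸) = 9.889×10⁶ m²/s².
v = 3145 m/s.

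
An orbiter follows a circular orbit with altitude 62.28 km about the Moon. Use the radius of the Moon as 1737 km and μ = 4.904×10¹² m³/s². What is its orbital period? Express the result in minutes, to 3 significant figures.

T ≈ 114 minutes

r = 1737 + 62.28 = 1799.3 km = 1.7993×10⁶ m.
Kepler's third law: T = 2π√(r³/μ) = 2π√((1.799×10⁶)³ / 4.904×10¹²).
r³/μ = 1.188×10⁶ s², so T = 2π × 1.090×10³ = 6.848×10³ s.
Converting: 6.848×10³ s ÷ 60.00 = 114.1 minutes.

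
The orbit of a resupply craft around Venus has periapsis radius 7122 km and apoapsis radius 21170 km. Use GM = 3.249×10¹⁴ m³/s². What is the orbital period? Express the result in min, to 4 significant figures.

Semi-major axis a = (r_p + r_a)/2 = (7122.0 + 21170)/2 = 14146 km = 1.415×10⁷ m.
By Kepler's third law T = 2π√(a³/μ) = 2π × 2.952×10³ = 1.855×10⁴ s.
= 309.1 min.

T ≈ 309.1 min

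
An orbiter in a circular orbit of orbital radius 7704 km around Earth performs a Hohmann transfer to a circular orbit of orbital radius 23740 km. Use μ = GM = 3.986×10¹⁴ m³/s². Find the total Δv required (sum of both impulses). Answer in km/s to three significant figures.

Δv_total ≈ 2.88 km/s

r₁ = 7704 km = 7.704×10⁶ m.
r₂ = 23740 km = 2.374×10⁷ m.
Transfer ellipse a_t = (r₁ + r₂)/2 = 1.572×10⁷ m.
At r₁: circular v_c1 = √(μ/r₁) = 7193 m/s; transfer-perigee v_p = √[μ(2/r₁ − 1/a_t)] = 8839 m/s.
Δv₁ = v_p − v_c1 = 1646 m/s.
At r₂: circular v_c2 = √(μ/r₂) = 4098 m/s; transfer-apogee v_a = √[μ(2/r₂ − 1/a_t)] = 2868 m/s.
Δv₂ = v_c2 − v_a = 1229 m/s.
Total Δv = Δv₁ + Δv₂ = 2875 m/s = 2.875 km/s.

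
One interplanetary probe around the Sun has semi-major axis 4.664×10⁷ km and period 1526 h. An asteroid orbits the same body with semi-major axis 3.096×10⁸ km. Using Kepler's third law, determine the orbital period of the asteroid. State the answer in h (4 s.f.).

T₂ ≈ 26100 h

Kepler's third law: T² ∝ a³, so T₂ = T₁ (a₂/a₁)^(3/2).
a₂/a₁ = 6.638, (a₂/a₁)^(3/2) = 17.10.
T₂ = 1526 × 17.10 = 26100 h.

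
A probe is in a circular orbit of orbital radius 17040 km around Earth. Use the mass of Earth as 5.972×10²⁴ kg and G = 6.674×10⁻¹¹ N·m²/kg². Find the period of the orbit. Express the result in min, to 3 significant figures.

T ≈ 369 min

μ = GM = 6.674×10⁻¹¹ × 5.972×10²⁴ = 3.986×10¹⁴ m³/s².
r = 17040 km = 1.704×10⁷ m.
Kepler's third law: T = 2π√(r³/μ) = 2π√((1.704×10⁷)³ / 3.986×10¹⁴).
r³/μ = 1.241×10⁷ s², so T = 2π × 3.523×10³ = 2.214×10⁴ s.
Converting: 2.214×10⁴ s ÷ 60.00 = 369.0 min.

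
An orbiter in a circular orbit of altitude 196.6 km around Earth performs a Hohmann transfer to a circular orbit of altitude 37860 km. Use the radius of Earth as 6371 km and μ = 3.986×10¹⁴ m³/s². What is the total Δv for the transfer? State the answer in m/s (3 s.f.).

r₁ = 6371 + 196.6 = 6567.6 km = 6.5676×10⁶ m.
r₂ = 6371 + 37860 = 44231 km = 4.4231×10⁷ m.
Transfer ellipse a_t = (r₁ + r₂)/2 = 2.540×10⁷ m.
At r₁: circular v_c1 = √(μ/r₁) = 7790 m/s; transfer-perigee v_p = √[μ(2/r₁ − 1/a_t)] = 10280 m/s.
Δv₁ = v_p − v_c1 = 2490 m/s.
At r₂: circular v_c2 = √(μ/r₂) = 3002 m/s; transfer-apogee v_a = √[μ(2/r₂ − 1/a_t)] = 1527 m/s.
Δv₂ = v_c2 − v_a = 1475 m/s.
Total Δv = Δv₁ + Δv₂ = 3966 m/s.

Δv_total ≈ 3970 m/s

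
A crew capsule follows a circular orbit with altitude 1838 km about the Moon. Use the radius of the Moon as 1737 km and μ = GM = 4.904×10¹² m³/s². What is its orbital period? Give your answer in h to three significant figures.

T ≈ 5.33 h

r = 1737 + 1838 = 3575.0 km = 3.5750×10⁶ m.
Kepler's third law: T = 2π√(r³/μ) = 2π√((3.575×10⁶)³ / 4.904×10¹²).
r³/μ = 9.317×10⁶ s², so T = 2π × 3.052×10³ = 1.918×10⁴ s.
Converting: 1.918×10⁴ s ÷ 3600 = 5.327 h.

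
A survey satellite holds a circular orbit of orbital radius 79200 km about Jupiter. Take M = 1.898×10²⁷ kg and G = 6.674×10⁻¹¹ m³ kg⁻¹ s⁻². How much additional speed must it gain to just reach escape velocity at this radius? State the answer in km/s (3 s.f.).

Δv ≈ 16.6 km/s

μ = GM = 6.674×10⁻¹¹ × 1.898×10²⁷ = 1.267×10¹⁷ m³/s².
r = 79200 km = 7.920×10⁷ m.
Circular speed v_c = √(μ/r) = 39990 m/s.
Escape speed v_esc = √(2μ/r) = √2 × v_c = 56560 m/s.
Δv = v_esc − v_c = 16570 m/s = 16.57 km/s.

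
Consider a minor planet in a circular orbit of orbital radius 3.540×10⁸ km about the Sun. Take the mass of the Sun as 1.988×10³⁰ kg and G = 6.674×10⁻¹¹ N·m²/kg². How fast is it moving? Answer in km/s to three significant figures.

μ = GM = 6.674×10⁻¹¹ × 1.988×10³⁰ = 1.327×10²⁰ m³/s².
r = 3.540×10⁸ km = 3.540×10¹¹ m.
For a circular orbit v = √(μ/r) = √(1.327×10²⁰ / 3.540×10¹¹) = √(3.748×10⁸) = 19360 m/s.
That is 19.36 km/s.

v ≈ 19.4 km/s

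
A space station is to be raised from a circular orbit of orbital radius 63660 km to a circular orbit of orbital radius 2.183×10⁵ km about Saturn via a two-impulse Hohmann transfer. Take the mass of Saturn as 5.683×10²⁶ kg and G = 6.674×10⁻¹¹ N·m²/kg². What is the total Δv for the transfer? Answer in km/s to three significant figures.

μ = GM = 6.674×10⁻¹¹ × 5.683×10²⁶ = 3.793×10¹⁶ m³/s².
r₁ = 63660 km = 6.366×10⁷ m.
r₂ = 2.183×10⁵ km = 2.183×10⁸ m.
Transfer ellipse a_t = (r₁ + r₂)/2 = 1.410×10⁸ m.
At r₁: circular v_c1 = √(μ/r₁) = 24410 m/s; transfer-perikrone v_p = √[μ(2/r₁ − 1/a_t)] = 30370 m/s.
Δv₁ = v_p − v_c1 = 5965 m/s.
At r₂: circular v_c2 = √(μ/r₂) = 13180 m/s; transfer-apokrone v_a = √[μ(2/r₂ − 1/a_t)] = 8857 m/s.
Δv₂ = v_c2 − v_a = 4324 m/s.
Total Δv = Δv₁ + Δv₂ = 10290 m/s = 10.29 km/s.

Δv_total ≈ 10.3 km/s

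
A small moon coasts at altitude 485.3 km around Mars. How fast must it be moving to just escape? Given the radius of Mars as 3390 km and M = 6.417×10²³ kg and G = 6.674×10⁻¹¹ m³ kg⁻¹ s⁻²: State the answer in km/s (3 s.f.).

v_esc ≈ 4.70 km/s

μ = GM = 6.674×10⁻¹¹ × 6.417×10²³ = 4.283×10¹³ m³/s².
r = 3390 + 485.3 = 3875.3 km = 3.8753×10⁶ m.
Escape speed v_esc = √(2μ/r) = √(2 × 4.283×10¹³ / 3.875×10⁶) = √(2.210×10⁷) = 4701 m/s.
= 4.701 km/s.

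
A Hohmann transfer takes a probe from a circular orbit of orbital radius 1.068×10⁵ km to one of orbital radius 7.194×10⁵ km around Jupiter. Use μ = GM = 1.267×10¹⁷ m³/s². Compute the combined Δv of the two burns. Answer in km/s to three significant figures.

Δv_total ≈ 17.5 km/s

r₁ = 1.068×10⁵ km = 1.068×10⁸ m.
r₂ = 7.194×10⁵ km = 7.194×10⁸ m.
Transfer ellipse a_t = (r₁ + r₂)/2 = 4.131×10⁸ m.
At r₁: circular v_c1 = √(μ/r₁) = 34440 m/s; transfer-perijove v_p = √[μ(2/r₁ − 1/a_t)] = 45450 m/s.
Δv₁ = v_p − v_c1 = 11010 m/s.
At r₂: circular v_c2 = √(μ/r₂) = 13270 m/s; transfer-apojove v_a = √[μ(2/r₂ − 1/a_t)] = 6748 m/s.
Δv₂ = v_c2 − v_a = 6523 m/s.
Total Δv = Δv₁ + Δv₂ = 17530 m/s = 17.53 km/s.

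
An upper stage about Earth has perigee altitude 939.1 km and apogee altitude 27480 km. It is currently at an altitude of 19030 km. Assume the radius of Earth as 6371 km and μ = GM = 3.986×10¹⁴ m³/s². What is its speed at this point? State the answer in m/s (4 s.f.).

r_p = 6371 + 939.1 = 7310.1 km = 7.3101×10⁶ m.
r_a = 6371 + 27480 = 33851 km = 3.3851×10⁷ m.
r = 6371 + 19030 = 25401 km = 2.540×10⁷ m.
Semi-major axis a = (r_p + r_a)/2 = 20581 km = 2.058×10⁷ m.
Vis-viva: v² = μ(2/r − 1/a) = 3.986×10¹⁴ × (7.874×10⁻⁸ − 4.859×10⁻⁸) = 1.202×10⁷ m²/s².
v = 3467 m/s.

v ≈ 3467 m/s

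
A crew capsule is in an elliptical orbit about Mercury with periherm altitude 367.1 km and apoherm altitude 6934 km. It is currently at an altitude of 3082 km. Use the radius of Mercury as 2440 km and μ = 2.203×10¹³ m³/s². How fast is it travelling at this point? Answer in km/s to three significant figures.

r_p = 2440 + 367.1 = 2807.1 km = 2.8071×10⁶ m.
r_a = 2440 + 6934 = 9374.0 km = 9.3740×10⁶ m.
r = 2440 + 3082 = 5522.0 km = 5.522×10⁶ m.
Semi-major axis a = (r_p + r_a)/2 = 6090.6 km = 6.091×10⁶ m.
Vis-viva: v² = μ(2/r − 1/a) = 2.203×10¹³ × (3.622×10⁻⁷ − 1.642×10⁻⁷) = 4.362×10⁶ m²/s².
v = 2089 m/s = 2.089 km/s.

v ≈ 2.09 km/s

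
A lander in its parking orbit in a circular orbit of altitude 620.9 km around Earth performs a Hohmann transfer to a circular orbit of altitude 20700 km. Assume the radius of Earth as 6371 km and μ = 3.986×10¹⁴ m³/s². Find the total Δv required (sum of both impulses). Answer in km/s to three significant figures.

Δv_total ≈ 3.35 km/s

r₁ = 6371 + 620.9 = 6991.9 km = 6.9919×10⁶ m.
r₂ = 6371 + 20700 = 27071 km = 2.7071×10⁷ m.
Transfer ellipse a_t = (r₁ + r₂)/2 = 1.703×10⁷ m.
At r₁: circular v_c1 = √(μ/r₁) = 7550 m/s; transfer-perigee v_p = √[μ(2/r₁ − 1/a_t)] = 9519 m/s.
Δv₁ = v_p − v_c1 = 1969 m/s.
At r₂: circular v_c2 = √(μ/r₂) = 3837 m/s; transfer-apogee v_a = √[μ(2/r₂ − 1/a_t)] = 2459 m/s.
Δv₂ = v_c2 − v_a = 1379 m/s.
Total Δv = Δv₁ + Δv₂ = 3347 m/s = 3.347 km/s.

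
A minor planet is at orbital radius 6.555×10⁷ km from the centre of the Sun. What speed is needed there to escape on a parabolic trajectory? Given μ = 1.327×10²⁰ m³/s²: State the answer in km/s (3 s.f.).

v_esc ≈ 63.6 km/s

r = 6.555×10⁷ km = 6.555×10¹⁰ m.
Escape speed v_esc = √(2μ/r) = √(2 × 1.327×10²⁰ / 6.555×10¹⁰) = √(4.049×10⁹) = 63630 m/s.
= 63.63 km/s.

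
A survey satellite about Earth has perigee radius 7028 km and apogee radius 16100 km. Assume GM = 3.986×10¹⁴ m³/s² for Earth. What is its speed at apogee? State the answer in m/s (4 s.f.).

Semi-major axis a = (r_p + r_a)/2 = 11564 km = 1.156×10⁷ m.
Vis-viva: v² = μ(2/r − 1/a) = 3.986×10¹⁴ × (1.242×10⁻⁷ − 8.648×10⁻⁸) = 1.505×10⁷ m²/s².
v = 3879 m/s.

v ≈ 3879 m/s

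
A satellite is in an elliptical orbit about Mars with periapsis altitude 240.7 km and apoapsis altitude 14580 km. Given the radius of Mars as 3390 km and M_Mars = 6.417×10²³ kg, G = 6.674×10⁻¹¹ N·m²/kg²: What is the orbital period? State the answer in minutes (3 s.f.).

T ≈ 568 minutes

μ = GM = 6.674×10⁻¹¹ × 6.417×10²³ = 4.283×10¹³ m³/s².
r_p = 3390 + 240.7 = 3630.7 km = 3.6307×10⁶ m.
r_a = 3390 + 14580 = 17970 km = 1.7970×10⁷ m.
Semi-major axis a = (r_p + r_a)/2 = (3630.7 + 17970)/2 = 10800 km = 1.080×10⁷ m.
By Kepler's third law T = 2π√(a³/μ) = 2π × 5.424×10³ = 3.408×10⁴ s.
= 568.0 minutes.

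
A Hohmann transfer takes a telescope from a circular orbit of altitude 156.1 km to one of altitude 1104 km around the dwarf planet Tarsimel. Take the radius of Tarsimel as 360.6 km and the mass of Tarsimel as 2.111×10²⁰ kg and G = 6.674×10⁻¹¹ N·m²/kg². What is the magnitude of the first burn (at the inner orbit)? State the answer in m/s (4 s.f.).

μ = GM = 6.674×10⁻¹¹ × 2.111×10²⁰ = 1.409×10¹⁰ m³/s².
r₁ = 360.6 + 156.1 = 516.70 km = 5.1670×10⁵ m.
r₂ = 360.6 + 1104 = 1464.6 km = 1.4646×10⁶ m.
Transfer ellipse a_t = (r₁ + r₂)/2 = 9.906×10⁵ m.
At r₁: circular v_c1 = √(μ/r₁) = 165.1 m/s; transfer-periapsis v_p = √[μ(2/r₁ − 1/a_t)] = 200.8 m/s.
Δv₁ = v_p − v_c1 = 35.65 m/s.

Δv ≈ 35.65 m/s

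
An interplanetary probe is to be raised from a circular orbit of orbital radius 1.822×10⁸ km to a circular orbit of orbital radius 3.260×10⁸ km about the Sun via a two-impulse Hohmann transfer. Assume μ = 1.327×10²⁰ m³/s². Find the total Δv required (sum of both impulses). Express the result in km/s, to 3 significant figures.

Δv_total ≈ 6.67 km/s

r₁ = 1.822×10⁸ km = 1.822×10¹¹ m.
r₂ = 3.260×10⁸ km = 3.260×10¹¹ m.
Transfer ellipse a_t = (r₁ + r₂)/2 = 2.541×10¹¹ m.
At r₁: circular v_c1 = √(μ/r₁) = 26990 m/s; transfer-perihelion v_p = √[μ(2/r₁ − 1/a_t)] = 30570 m/s.
Δv₁ = v_p − v_c1 = 3581 m/s.
At r₂: circular v_c2 = √(μ/r₂) = 20180 m/s; transfer-aphelion v_a = √[μ(2/r₂ − 1/a_t)] = 17080 m/s.
Δv₂ = v_c2 − v_a = 3091 m/s.
Total Δv = Δv₁ + Δv₂ = 6672 m/s = 6.672 km/s.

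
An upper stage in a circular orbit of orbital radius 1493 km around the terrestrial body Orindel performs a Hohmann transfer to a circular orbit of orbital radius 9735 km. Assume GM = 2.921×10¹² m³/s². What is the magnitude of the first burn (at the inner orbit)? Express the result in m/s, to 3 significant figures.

Δv ≈ 443 m/s

r₁ = 1493 km = 1.493×10⁶ m.
r₂ = 9735 km = 9.735×10⁶ m.
Transfer ellipse a_t = (r₁ + r₂)/2 = 5.614×10⁶ m.
At r₁: circular v_c1 = √(μ/r₁) = 1399 m/s; transfer-periapsis v_p = √[μ(2/r₁ − 1/a_t)] = 1842 m/s.
Δv₁ = v_p − v_c1 = 443.2 m/s.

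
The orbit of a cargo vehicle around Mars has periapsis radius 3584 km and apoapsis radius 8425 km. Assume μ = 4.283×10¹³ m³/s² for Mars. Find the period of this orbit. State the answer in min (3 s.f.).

Semi-major axis a = (r_p + r_a)/2 = (3584.0 + 8425.0)/2 = 6004.5 km = 6.004×10⁶ m.
By Kepler's third law T = 2π√(a³/μ) = 2π × 2.248×10³ = 1.413×10⁴ s.
= 235.4 min.

T ≈ 235 min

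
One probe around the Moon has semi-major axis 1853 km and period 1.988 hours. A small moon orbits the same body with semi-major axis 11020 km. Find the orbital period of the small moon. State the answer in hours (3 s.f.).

T₂ ≈ 28.8 hours

Kepler's third law: T² ∝ a³, so T₂ = T₁ (a₂/a₁)^(3/2).
a₂/a₁ = 5.947, (a₂/a₁)^(3/2) = 14.50.
T₂ = 1.988 × 14.50 = 28.83 hours.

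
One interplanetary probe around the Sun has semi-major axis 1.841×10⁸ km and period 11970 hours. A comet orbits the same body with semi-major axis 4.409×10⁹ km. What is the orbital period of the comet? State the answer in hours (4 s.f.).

T₂ ≈ 1.403×10⁶ hours

Kepler's third law: T² ∝ a³, so T₂ = T₁ (a₂/a₁)^(3/2).
a₂/a₁ = 23.95, (a₂/a₁)^(3/2) = 117.2.
T₂ = 11970 × 117.2 = 1.403×10⁶ hours.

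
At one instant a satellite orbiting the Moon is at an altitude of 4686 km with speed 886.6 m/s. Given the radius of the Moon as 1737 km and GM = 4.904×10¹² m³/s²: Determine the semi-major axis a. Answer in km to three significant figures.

a ≈ 6620 km

r = 1737 + 4686 = 6423.0 km = 6.423×10⁶ m.
Vis-viva rearranged: 1/a = 2/r − v²/μ = 3.114×10⁻⁷ − 1.603×10⁻⁷ = 1.511×10⁻⁷ m⁻¹.
a = 6.619×10⁶ m = 6618.5 km.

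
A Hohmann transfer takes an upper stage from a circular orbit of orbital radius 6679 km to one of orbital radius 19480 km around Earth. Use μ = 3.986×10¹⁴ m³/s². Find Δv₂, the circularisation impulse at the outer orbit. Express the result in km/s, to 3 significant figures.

Δv ≈ 1.29 km/s

r₁ = 6679 km = 6.679×10⁶ m.
r₂ = 19480 km = 1.948×10⁷ m.
Transfer ellipse a_t = (r₁ + r₂)/2 = 1.308×10⁷ m.
At r₁: circular v_c1 = √(μ/r₁) = 7725 m/s; transfer-perigee v_p = √[μ(2/r₁ − 1/a_t)] = 9428 m/s.
At r₂: circular v_c2 = √(μ/r₂) = 4523 m/s; transfer-apogee v_a = √[μ(2/r₂ − 1/a_t)] = 3232 m/s.
Δv₂ = v_c2 − v_a = 1291 m/s.
= 1.291 km/s.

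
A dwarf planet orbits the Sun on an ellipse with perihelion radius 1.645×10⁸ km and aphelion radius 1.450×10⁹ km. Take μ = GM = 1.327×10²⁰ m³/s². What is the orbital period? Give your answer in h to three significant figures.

Semi-major axis a = (r_p + r_a)/2 = (1.6450×10⁸ + 1.4500×10⁹)/2 = 8.0725×10⁸ km = 8.072×10¹¹ m.
By Kepler's third law T = 2π√(a³/μ) = 2π × 6.296×10⁷ = 3.956×10⁸ s.
= 1.099×10⁵ h.

T ≈ 110000 h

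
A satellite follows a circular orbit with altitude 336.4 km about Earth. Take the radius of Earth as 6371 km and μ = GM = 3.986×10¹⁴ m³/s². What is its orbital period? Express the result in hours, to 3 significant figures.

r = 6371 + 336.4 = 6707.4 km = 6.7074×10⁶ m.
Kepler's third law: T = 2π√(r³/μ) = 2π√((6.707×10⁶)³ / 3.986×10¹⁴).
r³/μ = 7.571×10⁵ s², so T = 2π × 8.701×10² = 5.467×10³ s.
Converting: 5.467×10³ s ÷ 3600 = 1.519 hours.

T ≈ 1.52 hours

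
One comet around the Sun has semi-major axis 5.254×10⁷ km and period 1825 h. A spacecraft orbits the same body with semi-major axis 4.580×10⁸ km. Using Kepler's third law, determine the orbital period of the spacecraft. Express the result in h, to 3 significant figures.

T₂ ≈ 47000 h

Kepler's third law: T² ∝ a³, so T₂ = T₁ (a₂/a₁)^(3/2).
a₂/a₁ = 8.717, (a₂/a₁)^(3/2) = 25.74.
T₂ = 1825 × 25.74 = 46970 h.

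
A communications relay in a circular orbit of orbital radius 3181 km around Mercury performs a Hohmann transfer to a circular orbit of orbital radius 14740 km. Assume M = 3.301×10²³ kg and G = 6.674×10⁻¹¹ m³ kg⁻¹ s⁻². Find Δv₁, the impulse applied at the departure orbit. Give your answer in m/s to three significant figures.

μ = GM = 6.674×10⁻¹¹ × 3.301×10²³ = 2.203×10¹³ m³/s².
r₁ = 3181 km = 3.181×10⁶ m.
r₂ = 14740 km = 1.474×10⁷ m.
Transfer ellipse a_t = (r₁ + r₂)/2 = 8.960×10⁶ m.
At r₁: circular v_c1 = √(μ/r₁) = 2632 m/s; transfer-periherm v_p = √[μ(2/r₁ − 1/a_t)] = 3375 m/s.
Δv₁ = v_p − v_c1 = 743.6 m/s.

Δv ≈ 744 m/s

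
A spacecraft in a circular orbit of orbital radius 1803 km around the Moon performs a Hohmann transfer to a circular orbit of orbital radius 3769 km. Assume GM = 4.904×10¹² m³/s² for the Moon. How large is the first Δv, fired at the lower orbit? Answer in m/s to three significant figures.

r₁ = 1803 km = 1.803×10⁶ m.
r₂ = 3769 km = 3.769×10⁶ m.
Transfer ellipse a_t = (r₁ + r₂)/2 = 2.786×10⁶ m.
At r₁: circular v_c1 = √(μ/r₁) = 1649 m/s; transfer-perilune v_p = √[μ(2/r₁ − 1/a_t)] = 1918 m/s.
Δv₁ = v_p − v_c1 = 269.0 m/s.

Δv ≈ 269 m/s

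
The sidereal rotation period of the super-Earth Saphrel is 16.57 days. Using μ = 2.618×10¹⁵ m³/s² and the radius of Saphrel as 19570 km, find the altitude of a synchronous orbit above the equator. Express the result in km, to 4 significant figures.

T = 16.57 days = 1.432×10⁶ s.
A synchronous orbit has period T, so by Kepler's third law a = (μT²/4π²)^(1/3).
μT²/4π² = 2.618×10¹⁵ × (1.432×10⁶)² / 39.48 = 1.359×10²⁶ m³.
a = 5.142×10⁸ m = 5.1416×10⁵ km.
Altitude h = a − R = 5.1416×10⁵ − 19570 = 4.9459×10⁵ km.

h_sync ≈ 4.946×10⁵ km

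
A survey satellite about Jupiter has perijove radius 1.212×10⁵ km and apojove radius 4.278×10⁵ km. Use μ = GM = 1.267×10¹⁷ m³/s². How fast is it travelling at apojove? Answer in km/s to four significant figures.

v ≈ 11.44 km/s

Semi-major axis a = (r_p + r_a)/2 = 2.7450×10⁵ km = 2.745×10⁸ m.
Vis-viva: v² = μ(2/r − 1/a) = 1.267×10¹⁷ × (4.675×10⁻⁹ − 3.643×10⁻⁹) = 1.308×10⁸ m²/s².
v = 11440 m/s = 11.44 km/s.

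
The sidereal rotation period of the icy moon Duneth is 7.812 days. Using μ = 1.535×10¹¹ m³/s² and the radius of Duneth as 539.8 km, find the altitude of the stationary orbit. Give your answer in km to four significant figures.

T = 7.812 days = 6.750×10⁵ s.
A synchronous orbit has period T, so by Kepler's third law a = (μT²/4π²)^(1/3).
μT²/4π² = 1.535×10¹¹ × (6.750×10⁵)² / 39.48 = 1.771×10²¹ m³.
a = 1.210×10⁷ m = 12099 km.
Altitude h = a − R = 12099 − 539.8 = 11560 km.

h_sync ≈ 11560 km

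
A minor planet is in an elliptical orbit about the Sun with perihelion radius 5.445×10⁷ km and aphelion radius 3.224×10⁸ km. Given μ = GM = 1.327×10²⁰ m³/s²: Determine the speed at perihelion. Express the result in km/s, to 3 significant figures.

Semi-major axis a = (r_p + r_a)/2 = 1.8842×10⁸ km = 1.884×10¹¹ m.
Vis-viva: v² = μ(2/r − 1/a) = 1.327×10²⁰ × (3.673×10⁻¹¹ − 5.307×10⁻¹²) = 4.170×10⁹ m²/s².
v = 64580 m/s = 64.58 km/s.

v ≈ 64.6 km/s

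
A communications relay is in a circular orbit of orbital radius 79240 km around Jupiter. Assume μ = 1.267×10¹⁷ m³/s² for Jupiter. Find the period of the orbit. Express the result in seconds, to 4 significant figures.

r = 79240 km = 7.924×10⁷ m.
Kepler's third law: T = 2π√(r³/μ) = 2π√((7.924×10⁷)³ / 1.267×10¹⁷).
r³/μ = 3.927×10⁶ s², so T = 2π × 1.982×10³ = 1.245×10⁴ s.

T ≈ 12450 seconds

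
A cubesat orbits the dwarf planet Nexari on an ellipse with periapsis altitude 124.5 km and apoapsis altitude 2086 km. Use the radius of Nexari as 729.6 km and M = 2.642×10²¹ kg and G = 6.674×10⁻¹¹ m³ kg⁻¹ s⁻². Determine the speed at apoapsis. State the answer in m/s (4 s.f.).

v ≈ 170.7 m/s

μ = GM = 6.674×10⁻¹¹ × 2.642×10²¹ = 1.763×10¹¹ m³/s².
r_p = 729.6 + 124.5 = 854.10 km = 8.5410×10⁵ m.
r_a = 729.6 + 2086 = 2815.6 km = 2.8156×10⁶ m.
Semi-major axis a = (r_p + r_a)/2 = 1834.8 km = 1.835×10⁶ m.
Vis-viva: v² = μ(2/r − 1/a) = 1.763×10¹¹ × (7.103×10⁻⁷ − 5.450×10⁻⁷) = 2.915×10⁴ m²/s².
v = 170.7 m/s.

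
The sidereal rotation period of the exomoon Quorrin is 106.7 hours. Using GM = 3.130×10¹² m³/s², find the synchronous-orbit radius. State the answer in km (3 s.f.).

r_sync ≈ 22700 km

T = 106.7 hours = 3.841×10⁵ s.
A synchronous orbit has period T, so by Kepler's third law a = (μT²/4π²)^(1/3).
μT²/4π² = 3.130×10¹² × (3.841×10⁵)² / 39.48 = 1.170×10²² m³.
a = 2.270×10⁷ m = 22701 km.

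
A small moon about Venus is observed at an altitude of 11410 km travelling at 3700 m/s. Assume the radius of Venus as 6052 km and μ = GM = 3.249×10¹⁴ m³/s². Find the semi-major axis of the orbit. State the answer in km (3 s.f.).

a ≈ 13800 km

r = 6052 + 11410 = 17462 km = 1.746×10⁷ m.
Specific orbital energy ε = v²/2 − μ/r = (3700)²/2 − 3.249×10¹⁴/1.746×10⁷ = -1.176×10⁷ J/kg.
Since ε = −μ/(2a), a = −μ/(2ε) = 1.381×10⁷ m = 13812 km.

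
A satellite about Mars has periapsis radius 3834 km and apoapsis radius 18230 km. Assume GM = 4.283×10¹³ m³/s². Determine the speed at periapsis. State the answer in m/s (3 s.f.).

Semi-major axis a = (r_p + r_a)/2 = 11032 km = 1.103×10⁷ m.
Vis-viva: v² = μ(2/r − 1/a) = 4.283×10¹³ × (5.216×10⁻⁷ − 9.065×10⁻⁸) = 1.846×10⁷ m²/s².
v = 4296 m/s.

v ≈ 4300 m/s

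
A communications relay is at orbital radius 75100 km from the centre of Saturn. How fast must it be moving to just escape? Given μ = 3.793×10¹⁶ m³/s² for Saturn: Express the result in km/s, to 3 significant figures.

v_esc ≈ 31.8 km/s

r = 75100 km = 7.510×10⁷ m.
Escape speed v_esc = √(2μ/r) = √(2 × 3.793×10¹⁶ / 7.510×10⁷) = √(1.010×10⁹) = 31780 m/s.
= 31.78 km/s.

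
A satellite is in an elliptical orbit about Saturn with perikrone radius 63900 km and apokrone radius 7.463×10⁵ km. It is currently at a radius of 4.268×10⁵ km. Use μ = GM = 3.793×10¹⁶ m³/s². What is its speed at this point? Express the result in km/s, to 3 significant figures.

v ≈ 9.17 km/s

Semi-major axis a = (r_p + r_a)/2 = 4.0510×10⁵ km = 4.051×10⁸ m.
Vis-viva: v² = μ(2/r − 1/a) = 3.793×10¹⁶ × (4.686×10⁻⁹ − 2.469×10⁻⁹) = 8.411×10⁷ m²/s².
v = 9171 m/s = 9.171 km/s.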